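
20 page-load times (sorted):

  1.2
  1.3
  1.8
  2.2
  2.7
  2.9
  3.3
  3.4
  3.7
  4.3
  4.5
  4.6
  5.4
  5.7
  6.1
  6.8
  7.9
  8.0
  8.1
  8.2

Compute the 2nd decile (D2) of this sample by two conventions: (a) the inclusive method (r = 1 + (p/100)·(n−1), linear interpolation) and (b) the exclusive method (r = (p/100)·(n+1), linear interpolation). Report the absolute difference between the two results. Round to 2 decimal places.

n = 20.
(a) r = 4.8; between ranks 4 (2.2) and 5 (2.7): 2.6.
(b) r = 4.2; between ranks 4 (2.2) and 5 (2.7): 2.3.
|2.6 − 2.3| = 0.3.

0.30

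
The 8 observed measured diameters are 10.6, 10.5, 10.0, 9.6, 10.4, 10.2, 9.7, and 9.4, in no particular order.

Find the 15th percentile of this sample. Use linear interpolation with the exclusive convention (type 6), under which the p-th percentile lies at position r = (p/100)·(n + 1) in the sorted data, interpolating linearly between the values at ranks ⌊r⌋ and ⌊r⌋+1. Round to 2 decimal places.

Sorted: 9.4, 9.6, 9.7, 10.0, 10.2, 10.4, 10.5, 10.6.
n = 8.
r = (15/100)·(8 + 1) = 1.35.
Rank 1 is 9.4 and rank 2 is 9.6.
Interpolate: 9.4 + 0.35·(9.6 − 9.4) = 9.4 + 0.35·0.2 = 9.47.

9.47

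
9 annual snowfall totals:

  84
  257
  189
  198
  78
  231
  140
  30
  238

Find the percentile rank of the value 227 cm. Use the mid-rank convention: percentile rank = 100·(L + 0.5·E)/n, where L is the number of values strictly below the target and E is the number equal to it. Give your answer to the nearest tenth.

66.7

Sorted: 30, 78, 84, 140, 189, 198, 231, 238, 257.
Count below 227: L = 6; count equal: E = 0; n = 9.
Percentile rank = 100·(6 + 0.5·0)/9 = 100·6/9 = 66.67.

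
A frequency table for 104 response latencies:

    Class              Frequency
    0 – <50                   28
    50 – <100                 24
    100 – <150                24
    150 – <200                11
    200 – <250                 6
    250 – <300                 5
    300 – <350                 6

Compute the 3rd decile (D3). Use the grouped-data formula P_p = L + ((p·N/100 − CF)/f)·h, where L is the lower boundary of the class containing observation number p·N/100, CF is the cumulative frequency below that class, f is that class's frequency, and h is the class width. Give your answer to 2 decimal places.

N = 104; target position k = 30/100 · 104 = 31.2.
Cumulative frequencies: 28, 52, 76, 87, 93, 98, 104.
Observation 31.2 falls in the class 50 – <100.
L = 50, CF = 28, f = 24, h = 50.
P30 = 50 + ((31.2 − 28)/24)·50 = 50 + 6.66667 = 56.6667.

56.67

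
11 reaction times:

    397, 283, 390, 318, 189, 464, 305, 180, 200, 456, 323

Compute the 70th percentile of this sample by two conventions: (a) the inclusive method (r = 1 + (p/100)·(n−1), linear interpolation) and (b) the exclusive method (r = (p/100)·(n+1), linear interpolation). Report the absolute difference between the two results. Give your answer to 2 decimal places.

2.80

Sorted: 180, 189, 200, 283, 305, 318, 323, 390, 397, 456, 464.
n = 11.
(a) r = 8 → value at rank 8 = 390.
(b) r = 8.4; between ranks 8 (390) and 9 (397): 392.8.
|390 − 392.8| = 2.8.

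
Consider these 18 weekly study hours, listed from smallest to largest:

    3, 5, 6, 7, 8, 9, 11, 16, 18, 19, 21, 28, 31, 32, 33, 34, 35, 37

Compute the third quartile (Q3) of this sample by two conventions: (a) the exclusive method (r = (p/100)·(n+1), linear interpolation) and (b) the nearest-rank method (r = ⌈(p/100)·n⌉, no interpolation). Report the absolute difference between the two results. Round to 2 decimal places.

n = 18.
(a) r = 14.25; between ranks 14 (32) and 15 (33): 32.25.
(b) the nearest-rank method: rank 14 → 32.
|32.25 − 32| = 0.25.

0.25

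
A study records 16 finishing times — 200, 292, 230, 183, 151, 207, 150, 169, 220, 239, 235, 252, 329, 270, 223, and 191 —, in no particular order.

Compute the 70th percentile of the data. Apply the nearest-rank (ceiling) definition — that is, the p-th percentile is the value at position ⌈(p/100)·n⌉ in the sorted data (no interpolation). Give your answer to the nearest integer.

Sorted: 150, 151, 169, 183, 191, 200, 207, 220, 223, 230, 235, 239, 252, 270, 292, 329.
n = 16.
Position = ⌈70/100 · 16⌉ = ⌈11.2⌉ = 12.
The value at rank 12 is 239.

239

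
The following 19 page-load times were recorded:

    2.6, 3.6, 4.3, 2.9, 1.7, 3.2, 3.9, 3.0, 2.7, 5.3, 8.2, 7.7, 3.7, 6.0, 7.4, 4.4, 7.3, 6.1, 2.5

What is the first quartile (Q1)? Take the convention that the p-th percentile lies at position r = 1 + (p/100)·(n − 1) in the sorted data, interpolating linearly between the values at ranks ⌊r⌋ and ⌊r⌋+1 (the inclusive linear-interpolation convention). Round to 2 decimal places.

2.95

Sorted: 1.7, 2.5, 2.6, 2.7, 2.9, 3.0, 3.2, 3.6, 3.7, 3.9, 4.3, 4.4, 5.3, 6.0, 6.1, 7.3, 7.4, 7.7, 8.2.
n = 19.
r = 1 + (25/100)·(19 − 1) = 1 + 4.5 = 5.5.
Rank 5 is 2.9 and rank 6 is 3.0.
Interpolate: 2.9 + 0.5·(3.0 − 2.9) = 2.9 + 0.5·0.1 = 2.95.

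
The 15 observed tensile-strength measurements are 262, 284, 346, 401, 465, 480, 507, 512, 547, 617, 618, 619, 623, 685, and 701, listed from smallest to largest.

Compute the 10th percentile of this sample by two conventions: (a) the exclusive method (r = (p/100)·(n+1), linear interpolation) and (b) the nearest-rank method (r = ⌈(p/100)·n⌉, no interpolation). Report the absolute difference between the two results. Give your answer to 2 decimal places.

n = 15.
(a) r = 1.6; between ranks 1 (262) and 2 (284): 275.2.
(b) the nearest-rank method: rank 2 → 284.
|275.2 − 284| = 8.8.

8.80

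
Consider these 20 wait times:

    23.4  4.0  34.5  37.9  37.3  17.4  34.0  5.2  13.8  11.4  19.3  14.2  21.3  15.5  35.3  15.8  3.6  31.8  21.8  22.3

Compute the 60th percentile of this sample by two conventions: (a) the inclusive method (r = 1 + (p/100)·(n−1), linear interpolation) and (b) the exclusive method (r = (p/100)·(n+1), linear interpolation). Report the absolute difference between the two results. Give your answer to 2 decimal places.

0.10

Sorted: 3.6, 4.0, 5.2, 11.4, 13.8, 14.2, 15.5, 15.8, 17.4, 19.3, 21.3, 21.8, 22.3, 23.4, 31.8, 34.0, 34.5, 35.3, 37.3, 37.9.
n = 20.
(a) r = 12.4; between ranks 12 (21.8) and 13 (22.3): 22.
(b) r = 12.6; between ranks 12 (21.8) and 13 (22.3): 22.1.
|22 − 22.1| = 0.1.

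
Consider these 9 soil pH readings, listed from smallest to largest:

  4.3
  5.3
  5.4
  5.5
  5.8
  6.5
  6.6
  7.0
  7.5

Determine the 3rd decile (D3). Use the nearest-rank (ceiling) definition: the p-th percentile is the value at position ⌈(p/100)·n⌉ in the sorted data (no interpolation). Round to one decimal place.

5.4

n = 9.
Position = ⌈30/100 · 9⌉ = ⌈2.7⌉ = 3.
The value at rank 3 is 5.4.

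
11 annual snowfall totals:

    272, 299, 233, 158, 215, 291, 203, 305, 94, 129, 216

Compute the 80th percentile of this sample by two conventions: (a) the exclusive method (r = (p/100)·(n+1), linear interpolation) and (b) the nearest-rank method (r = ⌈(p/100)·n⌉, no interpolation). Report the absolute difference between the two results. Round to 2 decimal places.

4.80

Sorted: 94, 129, 158, 203, 215, 216, 233, 272, 291, 299, 305.
n = 11.
(a) r = 9.6; between ranks 9 (291) and 10 (299): 295.8.
(b) the nearest-rank method: rank 9 → 291.
|295.8 − 291| = 4.8.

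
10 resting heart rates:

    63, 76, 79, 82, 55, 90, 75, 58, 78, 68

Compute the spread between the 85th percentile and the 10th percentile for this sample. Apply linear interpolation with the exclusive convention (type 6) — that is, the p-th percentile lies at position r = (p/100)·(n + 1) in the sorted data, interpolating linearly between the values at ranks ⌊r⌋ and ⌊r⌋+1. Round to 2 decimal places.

29.50

Sorted: 55, 58, 63, 68, 75, 76, 78, 79, 82, 90.
n = 10.
P10: r = 1.1; ranks 1–2 are 55, 58; interpolating gives 55.3.
P85: r = 9.35; ranks 9–10 are 82, 90; interpolating gives 84.8.
Difference: 84.8 − 55.3 = 29.5.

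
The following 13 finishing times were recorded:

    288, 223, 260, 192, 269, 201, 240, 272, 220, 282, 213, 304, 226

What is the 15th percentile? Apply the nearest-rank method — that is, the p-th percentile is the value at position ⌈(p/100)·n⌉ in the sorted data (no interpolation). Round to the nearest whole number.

201

Sorted: 192, 201, 213, 220, 223, 226, 240, 260, 269, 272, 282, 288, 304.
n = 13.
Position = ⌈15/100 · 13⌉ = ⌈1.95⌉ = 2.
The value at rank 2 is 201.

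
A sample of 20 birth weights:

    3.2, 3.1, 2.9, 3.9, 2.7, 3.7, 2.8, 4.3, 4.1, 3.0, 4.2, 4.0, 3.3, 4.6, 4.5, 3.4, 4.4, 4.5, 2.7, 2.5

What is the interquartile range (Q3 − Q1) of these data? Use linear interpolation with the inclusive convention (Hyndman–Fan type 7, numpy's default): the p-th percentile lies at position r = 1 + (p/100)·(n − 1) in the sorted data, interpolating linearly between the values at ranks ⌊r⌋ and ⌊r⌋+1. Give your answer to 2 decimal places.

1.25

Sorted: 2.5, 2.7, 2.7, 2.8, 2.9, 3.0, 3.1, 3.2, 3.3, 3.4, 3.7, 3.9, 4.0, 4.1, 4.2, 4.3, 4.4, 4.5, 4.5, 4.6.
n = 20.
P25: r = 5.75; ranks 5–6 are 2.9, 3.0; interpolating gives 2.975.
P75: r = 15.25; ranks 15–16 are 4.2, 4.3; interpolating gives 4.225.
Difference: 4.225 − 2.975 = 1.25.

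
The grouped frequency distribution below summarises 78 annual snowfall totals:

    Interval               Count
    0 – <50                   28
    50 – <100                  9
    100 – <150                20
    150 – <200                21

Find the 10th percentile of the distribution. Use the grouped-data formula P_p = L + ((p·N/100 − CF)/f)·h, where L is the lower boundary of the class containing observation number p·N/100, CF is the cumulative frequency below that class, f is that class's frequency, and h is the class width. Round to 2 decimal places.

13.93

N = 78; target position k = 10/100 · 78 = 7.8.
Cumulative frequencies: 28, 37, 57, 78.
Observation 7.8 falls in the class 0 – <50.
L = 0, CF = 0, f = 28, h = 50.
P10 = 0 + ((7.8 − 0)/28)·50 = 0 + 13.9286 = 13.9286.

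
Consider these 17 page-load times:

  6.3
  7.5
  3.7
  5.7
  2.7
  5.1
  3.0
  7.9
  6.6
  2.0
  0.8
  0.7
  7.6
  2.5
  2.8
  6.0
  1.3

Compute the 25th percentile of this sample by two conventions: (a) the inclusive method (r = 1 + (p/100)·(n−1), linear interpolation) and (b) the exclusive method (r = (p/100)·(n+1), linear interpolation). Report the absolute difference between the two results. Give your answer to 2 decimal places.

0.25

Sorted: 0.7, 0.8, 1.3, 2.0, 2.5, 2.7, 2.8, 3.0, 3.7, 5.1, 5.7, 6.0, 6.3, 6.6, 7.5, 7.6, 7.9.
n = 17.
(a) r = 5 → value at rank 5 = 2.5.
(b) r = 4.5; between ranks 4 (2.0) and 5 (2.5): 2.25.
|2.5 − 2.25| = 0.25.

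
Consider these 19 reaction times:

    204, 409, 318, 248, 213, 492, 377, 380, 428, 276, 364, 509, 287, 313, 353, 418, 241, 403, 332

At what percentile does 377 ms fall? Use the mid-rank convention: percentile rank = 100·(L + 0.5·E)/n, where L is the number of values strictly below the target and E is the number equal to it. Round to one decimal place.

Sorted: 204, 213, 241, 248, 276, 287, 313, 318, 332, 353, 364, 377, 380, 403, 409, 418, 428, 492, 509.
Count below 377: L = 11; count equal: E = 1; n = 19.
Percentile rank = 100·(11 + 0.5·1)/19 = 100·11.5/19 = 60.53.

60.5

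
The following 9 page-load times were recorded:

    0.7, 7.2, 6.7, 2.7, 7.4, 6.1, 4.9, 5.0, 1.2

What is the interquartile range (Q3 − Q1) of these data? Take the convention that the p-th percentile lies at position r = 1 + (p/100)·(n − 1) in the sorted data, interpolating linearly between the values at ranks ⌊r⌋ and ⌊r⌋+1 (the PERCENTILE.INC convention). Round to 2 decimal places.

Sorted: 0.7, 1.2, 2.7, 4.9, 5.0, 6.1, 6.7, 7.2, 7.4.
n = 9.
P25: r = 3 (integer) → 2.7.
P75: r = 7 (integer) → 6.7.
Difference: 6.7 − 2.7 = 4.

4.00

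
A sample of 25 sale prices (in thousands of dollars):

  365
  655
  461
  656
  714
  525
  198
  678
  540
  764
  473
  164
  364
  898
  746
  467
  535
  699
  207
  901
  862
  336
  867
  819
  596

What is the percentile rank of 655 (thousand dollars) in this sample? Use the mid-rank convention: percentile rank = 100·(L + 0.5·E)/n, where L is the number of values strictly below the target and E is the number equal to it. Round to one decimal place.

54.0

Sorted: 164, 198, 207, 336, 364, 365, 461, 467, 473, 525, 535, 540, 596, 655, 656, 678, 699, 714, 746, 764, 819, 862, 867, 898, 901.
Count below 655: L = 13; count equal: E = 1; n = 25.
Percentile rank = 100·(13 + 0.5·1)/25 = 100·13.5/25 = 54.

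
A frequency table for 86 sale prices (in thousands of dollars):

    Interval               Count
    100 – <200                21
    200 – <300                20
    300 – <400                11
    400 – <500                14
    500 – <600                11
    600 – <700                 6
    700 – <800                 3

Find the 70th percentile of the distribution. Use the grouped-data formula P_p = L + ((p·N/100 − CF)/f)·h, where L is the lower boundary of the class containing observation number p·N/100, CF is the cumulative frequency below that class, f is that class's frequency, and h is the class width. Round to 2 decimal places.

458.57

N = 86; target position k = 70/100 · 86 = 60.2.
Cumulative frequencies: 21, 41, 52, 66, 77, 83, 86.
Observation 60.2 falls in the class 400 – <500.
L = 400, CF = 52, f = 14, h = 100.
P70 = 400 + ((60.2 − 52)/14)·100 = 400 + 58.5714 = 458.571.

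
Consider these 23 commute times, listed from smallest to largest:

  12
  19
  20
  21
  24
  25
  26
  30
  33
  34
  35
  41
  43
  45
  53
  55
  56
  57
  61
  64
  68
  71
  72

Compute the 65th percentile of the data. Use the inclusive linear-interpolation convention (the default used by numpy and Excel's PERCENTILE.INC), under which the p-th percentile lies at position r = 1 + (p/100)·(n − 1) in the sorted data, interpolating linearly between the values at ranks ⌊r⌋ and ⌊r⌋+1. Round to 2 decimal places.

n = 23.
r = 1 + (65/100)·(23 − 1) = 1 + 14.3 = 15.3.
Rank 15 is 53 and rank 16 is 55.
Interpolate: 53 + 0.3·(55 − 53) = 53 + 0.3·2 = 53.6.

53.60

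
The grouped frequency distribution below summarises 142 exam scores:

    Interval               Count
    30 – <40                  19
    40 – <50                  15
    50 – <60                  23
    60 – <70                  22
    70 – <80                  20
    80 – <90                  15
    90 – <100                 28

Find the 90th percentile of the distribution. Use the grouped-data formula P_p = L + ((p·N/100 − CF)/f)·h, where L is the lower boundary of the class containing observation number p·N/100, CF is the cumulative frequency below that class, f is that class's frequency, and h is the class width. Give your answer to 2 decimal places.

N = 142; target position k = 90/100 · 142 = 127.8.
Cumulative frequencies: 19, 34, 57, 79, 99, 114, 142.
Observation 127.8 falls in the class 90 – <100.
L = 90, CF = 114, f = 28, h = 10.
P90 = 90 + ((127.8 − 114)/28)·10 = 90 + 4.92857 = 94.9286.

94.93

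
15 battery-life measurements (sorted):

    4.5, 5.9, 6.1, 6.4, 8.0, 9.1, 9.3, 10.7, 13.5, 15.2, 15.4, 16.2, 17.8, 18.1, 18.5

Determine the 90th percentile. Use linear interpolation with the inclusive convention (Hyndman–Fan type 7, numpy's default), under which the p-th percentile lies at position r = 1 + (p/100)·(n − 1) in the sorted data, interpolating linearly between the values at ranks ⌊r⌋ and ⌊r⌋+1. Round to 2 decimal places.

n = 15.
r = 1 + (90/100)·(15 − 1) = 1 + 12.6 = 13.6.
Rank 13 is 17.8 and rank 14 is 18.1.
Interpolate: 17.8 + 0.6·(18.1 − 17.8) = 17.8 + 0.6·0.3 = 17.98.

17.98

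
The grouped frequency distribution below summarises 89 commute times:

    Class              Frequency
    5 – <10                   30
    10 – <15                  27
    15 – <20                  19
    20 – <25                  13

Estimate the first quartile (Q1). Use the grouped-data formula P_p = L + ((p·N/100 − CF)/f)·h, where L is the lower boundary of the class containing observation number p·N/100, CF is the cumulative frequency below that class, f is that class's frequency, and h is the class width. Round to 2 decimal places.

8.71

N = 89; target position k = 25/100 · 89 = 22.25.
Cumulative frequencies: 30, 57, 76, 89.
Observation 22.25 falls in the class 5 – <10.
L = 5, CF = 0, f = 30, h = 5.
P25 = 5 + ((22.25 − 0)/30)·5 = 5 + 3.70833 = 8.70833.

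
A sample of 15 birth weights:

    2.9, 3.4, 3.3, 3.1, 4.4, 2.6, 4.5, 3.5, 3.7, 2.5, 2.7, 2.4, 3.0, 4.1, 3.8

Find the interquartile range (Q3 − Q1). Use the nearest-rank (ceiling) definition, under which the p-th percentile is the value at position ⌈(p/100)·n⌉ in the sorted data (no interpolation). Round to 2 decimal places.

Sorted: 2.4, 2.5, 2.6, 2.7, 2.9, 3.0, 3.1, 3.3, 3.4, 3.5, 3.7, 3.8, 4.1, 4.4, 4.5.
n = 15.
P25: rank ⌈25/100·15⌉ = 4 → 2.7.
P75: rank ⌈75/100·15⌉ = 12 → 3.8.
Difference: 3.8 − 2.7 = 1.1.

1.10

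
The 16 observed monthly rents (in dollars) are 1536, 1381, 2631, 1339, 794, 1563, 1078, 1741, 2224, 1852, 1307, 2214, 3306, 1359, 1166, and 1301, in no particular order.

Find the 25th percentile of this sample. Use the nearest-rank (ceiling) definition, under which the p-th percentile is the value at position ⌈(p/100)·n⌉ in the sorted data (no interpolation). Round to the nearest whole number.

1301

Sorted: 794, 1078, 1166, 1301, 1307, 1339, 1359, 1381, 1536, 1563, 1741, 1852, 2214, 2224, 2631, 3306.
n = 16.
Position = ⌈25/100 · 16⌉ = ⌈4⌉ = 4.
The value at rank 4 is 1301.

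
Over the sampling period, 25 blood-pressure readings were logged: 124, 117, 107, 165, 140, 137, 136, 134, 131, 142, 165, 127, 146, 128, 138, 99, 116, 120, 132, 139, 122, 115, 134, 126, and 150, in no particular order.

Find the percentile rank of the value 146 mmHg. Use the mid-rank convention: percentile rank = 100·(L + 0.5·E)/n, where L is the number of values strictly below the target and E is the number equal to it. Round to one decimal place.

86.0

Sorted: 99, 107, 115, 116, 117, 120, 122, 124, 126, 127, 128, 131, 132, 134, 134, 136, 137, 138, 139, 140, 142, 146, 150, 165, 165.
Count below 146: L = 21; count equal: E = 1; n = 25.
Percentile rank = 100·(21 + 0.5·1)/25 = 100·21.5/25 = 86.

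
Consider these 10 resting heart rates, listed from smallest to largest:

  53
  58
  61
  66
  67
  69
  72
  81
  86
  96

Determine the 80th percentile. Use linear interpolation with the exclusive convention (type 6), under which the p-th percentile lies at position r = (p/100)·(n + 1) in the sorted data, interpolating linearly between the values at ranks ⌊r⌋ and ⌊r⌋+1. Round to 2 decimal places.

n = 10.
r = (80/100)·(10 + 1) = 8.8.
Rank 8 is 81 and rank 9 is 86.
Interpolate: 81 + 0.8·(86 − 81) = 81 + 0.8·5 = 85.

85.00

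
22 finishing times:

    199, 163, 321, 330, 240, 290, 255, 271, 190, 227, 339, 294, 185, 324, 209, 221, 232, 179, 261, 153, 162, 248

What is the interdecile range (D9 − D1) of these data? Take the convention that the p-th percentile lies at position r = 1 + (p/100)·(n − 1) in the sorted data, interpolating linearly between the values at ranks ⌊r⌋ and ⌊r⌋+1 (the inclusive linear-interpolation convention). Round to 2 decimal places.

Sorted: 153, 162, 163, 179, 185, 190, 199, 209, 221, 227, 232, 240, 248, 255, 261, 271, 290, 294, 321, 324, 330, 339.
n = 22.
P10: r = 3.1; ranks 3–4 are 163, 179; interpolating gives 164.6.
P90: r = 19.9; ranks 19–20 are 321, 324; interpolating gives 323.7.
Difference: 323.7 − 164.6 = 159.1.

159.10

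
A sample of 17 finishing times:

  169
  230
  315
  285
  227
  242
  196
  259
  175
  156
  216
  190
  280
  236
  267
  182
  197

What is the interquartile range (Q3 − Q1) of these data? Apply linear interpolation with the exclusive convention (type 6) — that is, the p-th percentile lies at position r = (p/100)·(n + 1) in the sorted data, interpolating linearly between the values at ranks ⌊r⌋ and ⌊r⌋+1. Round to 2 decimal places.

Sorted: 156, 169, 175, 182, 190, 196, 197, 216, 227, 230, 236, 242, 259, 267, 280, 285, 315.
n = 17.
P25: r = 4.5; ranks 4–5 are 182, 190; interpolating gives 186.
P75: r = 13.5; ranks 13–14 are 259, 267; interpolating gives 263.
Difference: 263 − 186 = 77.

77.00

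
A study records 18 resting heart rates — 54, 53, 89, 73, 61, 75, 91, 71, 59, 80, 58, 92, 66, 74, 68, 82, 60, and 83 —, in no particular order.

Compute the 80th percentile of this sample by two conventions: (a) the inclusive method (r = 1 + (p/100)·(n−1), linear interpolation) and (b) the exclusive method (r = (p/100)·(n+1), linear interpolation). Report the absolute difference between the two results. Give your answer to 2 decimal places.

Sorted: 53, 54, 58, 59, 60, 61, 66, 68, 71, 73, 74, 75, 80, 82, 83, 89, 91, 92.
n = 18.
(a) r = 14.6; between ranks 14 (82) and 15 (83): 82.6.
(b) r = 15.2; between ranks 15 (83) and 16 (89): 84.2.
|82.6 − 84.2| = 1.6.

1.60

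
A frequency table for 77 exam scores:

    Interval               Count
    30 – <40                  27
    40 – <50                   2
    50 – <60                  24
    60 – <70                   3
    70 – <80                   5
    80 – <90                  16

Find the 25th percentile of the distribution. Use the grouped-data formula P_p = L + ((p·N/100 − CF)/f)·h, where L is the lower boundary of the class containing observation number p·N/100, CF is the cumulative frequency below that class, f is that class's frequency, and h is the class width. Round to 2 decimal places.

37.13

N = 77; target position k = 25/100 · 77 = 19.25.
Cumulative frequencies: 27, 29, 53, 56, 61, 77.
Observation 19.25 falls in the class 30 – <40.
L = 30, CF = 0, f = 27, h = 10.
P25 = 30 + ((19.25 − 0)/27)·10 = 30 + 7.12963 = 37.1296.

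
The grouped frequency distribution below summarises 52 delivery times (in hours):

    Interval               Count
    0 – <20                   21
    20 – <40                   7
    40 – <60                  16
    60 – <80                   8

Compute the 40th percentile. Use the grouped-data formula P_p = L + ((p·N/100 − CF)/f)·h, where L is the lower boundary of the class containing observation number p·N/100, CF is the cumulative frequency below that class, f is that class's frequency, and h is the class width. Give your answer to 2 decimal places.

19.81

N = 52; target position k = 40/100 · 52 = 20.8.
Cumulative frequencies: 21, 28, 44, 52.
Observation 20.8 falls in the class 0 – <20.
L = 0, CF = 0, f = 21, h = 20.
P40 = 0 + ((20.8 − 0)/21)·20 = 0 + 19.8095 = 19.8095.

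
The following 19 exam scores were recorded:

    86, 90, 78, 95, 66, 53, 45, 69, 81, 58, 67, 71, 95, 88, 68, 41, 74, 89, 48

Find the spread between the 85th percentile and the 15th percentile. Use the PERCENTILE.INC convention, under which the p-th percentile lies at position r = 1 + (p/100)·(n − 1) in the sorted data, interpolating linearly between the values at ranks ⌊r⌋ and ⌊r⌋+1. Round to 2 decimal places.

Sorted: 41, 45, 48, 53, 58, 66, 67, 68, 69, 71, 74, 78, 81, 86, 88, 89, 90, 95, 95.
n = 19.
P15: r = 3.7; ranks 3–4 are 48, 53; interpolating gives 51.5.
P85: r = 16.3; ranks 16–17 are 89, 90; interpolating gives 89.3.
Difference: 89.3 − 51.5 = 37.8.

37.80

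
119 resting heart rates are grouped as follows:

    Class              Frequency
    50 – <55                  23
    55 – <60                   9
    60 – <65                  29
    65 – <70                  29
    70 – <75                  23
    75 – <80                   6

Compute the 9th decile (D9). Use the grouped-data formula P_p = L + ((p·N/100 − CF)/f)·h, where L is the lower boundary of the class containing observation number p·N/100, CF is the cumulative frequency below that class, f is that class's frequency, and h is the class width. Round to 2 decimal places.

73.72

N = 119; target position k = 90/100 · 119 = 107.1.
Cumulative frequencies: 23, 32, 61, 90, 113, 119.
Observation 107.1 falls in the class 70 – <75.
L = 70, CF = 90, f = 23, h = 5.
P90 = 70 + ((107.1 − 90)/23)·5 = 70 + 3.71739 = 73.7174.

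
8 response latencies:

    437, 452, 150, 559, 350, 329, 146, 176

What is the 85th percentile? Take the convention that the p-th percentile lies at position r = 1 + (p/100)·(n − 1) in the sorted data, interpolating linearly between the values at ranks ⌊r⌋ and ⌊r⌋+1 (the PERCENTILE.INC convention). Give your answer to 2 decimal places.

Sorted: 146, 150, 176, 329, 350, 437, 452, 559.
n = 8.
r = 1 + (85/100)·(8 − 1) = 1 + 5.95 = 6.95.
Rank 6 is 437 and rank 7 is 452.
Interpolate: 437 + 0.95·(452 − 437) = 437 + 0.95·15 = 451.25.

451.25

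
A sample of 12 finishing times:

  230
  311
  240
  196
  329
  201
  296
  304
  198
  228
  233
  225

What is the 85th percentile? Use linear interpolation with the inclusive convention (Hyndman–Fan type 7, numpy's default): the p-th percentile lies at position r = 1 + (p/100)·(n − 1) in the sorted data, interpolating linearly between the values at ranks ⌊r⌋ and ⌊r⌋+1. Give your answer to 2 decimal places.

Sorted: 196, 198, 201, 225, 228, 230, 233, 240, 296, 304, 311, 329.
n = 12.
r = 1 + (85/100)·(12 − 1) = 1 + 9.35 = 10.35.
Rank 10 is 304 and rank 11 is 311.
Interpolate: 304 + 0.35·(311 − 304) = 304 + 0.35·7 = 306.45.

306.45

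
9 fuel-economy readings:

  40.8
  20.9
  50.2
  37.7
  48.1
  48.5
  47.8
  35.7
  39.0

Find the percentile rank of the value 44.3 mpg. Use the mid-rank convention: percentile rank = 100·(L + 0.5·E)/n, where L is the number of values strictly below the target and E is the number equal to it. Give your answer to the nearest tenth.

55.6

Sorted: 20.9, 35.7, 37.7, 39.0, 40.8, 47.8, 48.1, 48.5, 50.2.
Count below 44.3: L = 5; count equal: E = 0; n = 9.
Percentile rank = 100·(5 + 0.5·0)/9 = 100·5/9 = 55.56.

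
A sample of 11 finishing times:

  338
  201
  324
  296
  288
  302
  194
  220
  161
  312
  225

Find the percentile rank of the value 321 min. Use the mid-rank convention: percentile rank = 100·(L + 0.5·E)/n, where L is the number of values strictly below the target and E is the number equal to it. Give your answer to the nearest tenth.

Sorted: 161, 194, 201, 220, 225, 288, 296, 302, 312, 324, 338.
Count below 321: L = 9; count equal: E = 0; n = 11.
Percentile rank = 100·(9 + 0.5·0)/11 = 100·9/11 = 81.82.

81.8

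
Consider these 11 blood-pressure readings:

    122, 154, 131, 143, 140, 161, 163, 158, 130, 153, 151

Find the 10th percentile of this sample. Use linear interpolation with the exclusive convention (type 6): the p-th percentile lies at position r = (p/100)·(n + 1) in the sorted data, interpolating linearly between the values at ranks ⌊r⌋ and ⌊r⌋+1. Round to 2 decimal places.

Sorted: 122, 130, 131, 140, 143, 151, 153, 154, 158, 161, 163.
n = 11.
r = (10/100)·(11 + 1) = 1.2.
Rank 1 is 122 and rank 2 is 130.
Interpolate: 122 + 0.2·(130 − 122) = 122 + 0.2·8 = 123.6.

123.60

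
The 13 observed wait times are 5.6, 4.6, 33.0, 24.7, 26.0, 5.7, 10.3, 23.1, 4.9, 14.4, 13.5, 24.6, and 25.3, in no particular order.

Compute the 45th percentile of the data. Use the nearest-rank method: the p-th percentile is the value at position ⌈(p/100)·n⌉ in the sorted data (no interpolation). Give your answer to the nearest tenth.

13.5

Sorted: 4.6, 4.9, 5.6, 5.7, 10.3, 13.5, 14.4, 23.1, 24.6, 24.7, 25.3, 26.0, 33.0.
n = 13.
Position = ⌈45/100 · 13⌉ = ⌈5.85⌉ = 6.
The value at rank 6 is 13.5.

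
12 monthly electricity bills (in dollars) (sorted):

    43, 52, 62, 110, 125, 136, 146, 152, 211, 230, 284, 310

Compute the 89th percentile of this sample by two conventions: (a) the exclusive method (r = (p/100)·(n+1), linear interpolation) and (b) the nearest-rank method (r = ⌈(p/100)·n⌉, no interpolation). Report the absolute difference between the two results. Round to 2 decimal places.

n = 12.
(a) r = 11.57; between ranks 11 (284) and 12 (310): 298.82.
(b) the nearest-rank method: rank 11 → 284.
|298.82 − 284| = 14.82.

14.82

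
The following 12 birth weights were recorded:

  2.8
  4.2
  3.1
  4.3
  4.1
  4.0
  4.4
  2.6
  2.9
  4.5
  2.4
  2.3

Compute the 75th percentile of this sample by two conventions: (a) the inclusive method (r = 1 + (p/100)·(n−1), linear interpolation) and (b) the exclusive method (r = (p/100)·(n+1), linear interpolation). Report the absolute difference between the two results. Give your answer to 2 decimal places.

0.05

Sorted: 2.3, 2.4, 2.6, 2.8, 2.9, 3.1, 4.0, 4.1, 4.2, 4.3, 4.4, 4.5.
n = 12.
(a) r = 9.25; between ranks 9 (4.2) and 10 (4.3): 4.225.
(b) r = 9.75; between ranks 9 (4.2) and 10 (4.3): 4.275.
|4.225 − 4.275| = 0.05.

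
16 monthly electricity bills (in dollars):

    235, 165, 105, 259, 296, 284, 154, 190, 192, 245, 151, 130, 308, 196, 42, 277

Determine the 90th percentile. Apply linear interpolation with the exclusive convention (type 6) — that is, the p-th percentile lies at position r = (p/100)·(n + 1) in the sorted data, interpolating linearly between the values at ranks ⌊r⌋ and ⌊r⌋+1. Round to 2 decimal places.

299.60

Sorted: 42, 105, 130, 151, 154, 165, 190, 192, 196, 235, 245, 259, 277, 284, 296, 308.
n = 16.
r = (90/100)·(16 + 1) = 15.3.
Rank 15 is 296 and rank 16 is 308.
Interpolate: 296 + 0.3·(308 − 296) = 296 + 0.3·12 = 299.6.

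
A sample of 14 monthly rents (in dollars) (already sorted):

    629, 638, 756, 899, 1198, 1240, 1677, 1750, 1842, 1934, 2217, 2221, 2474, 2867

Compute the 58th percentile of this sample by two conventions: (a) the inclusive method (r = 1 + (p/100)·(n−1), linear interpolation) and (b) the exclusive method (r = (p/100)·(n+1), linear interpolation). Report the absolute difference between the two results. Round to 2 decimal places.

14.72

n = 14.
(a) r = 8.54; between ranks 8 (1750) and 9 (1842): 1799.68.
(b) r = 8.7; between ranks 8 (1750) and 9 (1842): 1814.4.
|1799.68 − 1814.4| = 14.72.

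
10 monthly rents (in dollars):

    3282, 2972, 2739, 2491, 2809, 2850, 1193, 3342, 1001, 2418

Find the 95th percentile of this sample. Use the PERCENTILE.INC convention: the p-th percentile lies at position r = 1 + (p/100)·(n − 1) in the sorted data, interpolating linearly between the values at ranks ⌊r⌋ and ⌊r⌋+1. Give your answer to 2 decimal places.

3315.00

Sorted: 1001, 1193, 2418, 2491, 2739, 2809, 2850, 2972, 3282, 3342.
n = 10.
r = 1 + (95/100)·(10 − 1) = 1 + 8.55 = 9.55.
Rank 9 is 3282 and rank 10 is 3342.
Interpolate: 3282 + 0.55·(3342 − 3282) = 3282 + 0.55·60 = 3315.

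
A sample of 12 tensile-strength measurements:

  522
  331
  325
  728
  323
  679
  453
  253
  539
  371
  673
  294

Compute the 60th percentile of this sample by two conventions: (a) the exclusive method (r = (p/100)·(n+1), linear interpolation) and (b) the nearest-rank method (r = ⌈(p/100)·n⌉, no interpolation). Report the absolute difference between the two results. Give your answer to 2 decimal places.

Sorted: 253, 294, 323, 325, 331, 371, 453, 522, 539, 673, 679, 728.
n = 12.
(a) r = 7.8; between ranks 7 (453) and 8 (522): 508.2.
(b) the nearest-rank method: rank 8 → 522.
|508.2 − 522| = 13.8.

13.80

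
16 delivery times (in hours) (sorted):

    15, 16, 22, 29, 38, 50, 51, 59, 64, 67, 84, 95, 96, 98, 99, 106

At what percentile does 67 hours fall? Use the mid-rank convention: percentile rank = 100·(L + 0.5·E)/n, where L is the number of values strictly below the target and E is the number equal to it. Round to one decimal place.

59.4

Count below 67: L = 9; count equal: E = 1; n = 16.
Percentile rank = 100·(9 + 0.5·1)/16 = 100·9.5/16 = 59.38.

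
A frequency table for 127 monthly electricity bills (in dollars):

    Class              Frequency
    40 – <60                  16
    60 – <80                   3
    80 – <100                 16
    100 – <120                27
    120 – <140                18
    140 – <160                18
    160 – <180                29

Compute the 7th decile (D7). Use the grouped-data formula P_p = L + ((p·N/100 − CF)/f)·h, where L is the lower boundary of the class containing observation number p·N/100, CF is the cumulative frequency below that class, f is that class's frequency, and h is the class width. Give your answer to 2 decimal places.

149.89

N = 127; target position k = 70/100 · 127 = 88.9.
Cumulative frequencies: 16, 19, 35, 62, 80, 98, 127.
Observation 88.9 falls in the class 140 – <160.
L = 140, CF = 80, f = 18, h = 20.
P70 = 140 + ((88.9 − 80)/18)·20 = 140 + 9.88889 = 149.889.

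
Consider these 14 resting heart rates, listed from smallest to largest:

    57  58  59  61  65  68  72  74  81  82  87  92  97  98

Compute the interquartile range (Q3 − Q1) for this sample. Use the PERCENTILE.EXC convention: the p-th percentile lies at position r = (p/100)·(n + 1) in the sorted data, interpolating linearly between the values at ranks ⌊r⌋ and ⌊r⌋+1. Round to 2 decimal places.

27.75

n = 14.
P25: r = 3.75; ranks 3–4 are 59, 61; interpolating gives 60.5.
P75: r = 11.25; ranks 11–12 are 87, 92; interpolating gives 88.25.
Difference: 88.25 − 60.5 = 27.75.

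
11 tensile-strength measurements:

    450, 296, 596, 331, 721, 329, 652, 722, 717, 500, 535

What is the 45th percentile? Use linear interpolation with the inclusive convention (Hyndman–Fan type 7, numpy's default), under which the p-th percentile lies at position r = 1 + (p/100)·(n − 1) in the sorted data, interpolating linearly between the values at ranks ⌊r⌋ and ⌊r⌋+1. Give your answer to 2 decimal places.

517.50

Sorted: 296, 329, 331, 450, 500, 535, 596, 652, 717, 721, 722.
n = 11.
r = 1 + (45/100)·(11 − 1) = 1 + 4.5 = 5.5.
Rank 5 is 500 and rank 6 is 535.
Interpolate: 500 + 0.5·(535 − 500) = 500 + 0.5·35 = 517.5.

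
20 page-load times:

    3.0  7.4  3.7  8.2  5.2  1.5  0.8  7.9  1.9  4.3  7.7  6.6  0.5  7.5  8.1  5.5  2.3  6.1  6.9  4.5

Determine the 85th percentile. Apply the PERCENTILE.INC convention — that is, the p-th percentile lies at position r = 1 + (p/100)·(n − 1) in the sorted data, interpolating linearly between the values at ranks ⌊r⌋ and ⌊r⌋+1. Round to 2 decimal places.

Sorted: 0.5, 0.8, 1.5, 1.9, 2.3, 3.0, 3.7, 4.3, 4.5, 5.2, 5.5, 6.1, 6.6, 6.9, 7.4, 7.5, 7.7, 7.9, 8.1, 8.2.
n = 20.
r = 1 + (85/100)·(20 − 1) = 1 + 16.15 = 17.15.
Rank 17 is 7.7 and rank 18 is 7.9.
Interpolate: 7.7 + 0.15·(7.9 − 7.7) = 7.7 + 0.15·0.2 = 7.73.

7.73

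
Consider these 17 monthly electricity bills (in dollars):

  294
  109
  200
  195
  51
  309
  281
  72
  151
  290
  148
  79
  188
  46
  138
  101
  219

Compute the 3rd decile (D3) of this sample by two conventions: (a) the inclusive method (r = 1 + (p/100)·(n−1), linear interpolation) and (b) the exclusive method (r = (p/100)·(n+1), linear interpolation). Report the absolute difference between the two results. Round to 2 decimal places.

Sorted: 46, 51, 72, 79, 101, 109, 138, 148, 151, 188, 195, 200, 219, 281, 290, 294, 309.
n = 17.
(a) r = 5.8; between ranks 5 (101) and 6 (109): 107.4.
(b) r = 5.4; between ranks 5 (101) and 6 (109): 104.2.
|107.4 − 104.2| = 3.2.

3.20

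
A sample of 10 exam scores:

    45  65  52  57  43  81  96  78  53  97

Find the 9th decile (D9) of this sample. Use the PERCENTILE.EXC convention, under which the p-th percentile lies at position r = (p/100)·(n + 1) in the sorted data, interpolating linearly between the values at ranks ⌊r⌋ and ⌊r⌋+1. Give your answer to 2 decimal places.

Sorted: 43, 45, 52, 53, 57, 65, 78, 81, 96, 97.
n = 10.
r = (90/100)·(10 + 1) = 9.9.
Rank 9 is 96 and rank 10 is 97.
Interpolate: 96 + 0.9·(97 − 96) = 96 + 0.9·1 = 96.9.

96.90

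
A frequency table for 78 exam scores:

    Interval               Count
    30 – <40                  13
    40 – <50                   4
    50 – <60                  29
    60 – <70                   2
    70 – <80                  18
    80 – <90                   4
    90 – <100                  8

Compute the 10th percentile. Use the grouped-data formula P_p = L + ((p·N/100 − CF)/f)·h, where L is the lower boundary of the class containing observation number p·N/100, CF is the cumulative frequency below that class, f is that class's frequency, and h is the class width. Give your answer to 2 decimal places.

36.00

N = 78; target position k = 10/100 · 78 = 7.8.
Cumulative frequencies: 13, 17, 46, 48, 66, 70, 78.
Observation 7.8 falls in the class 30 – <40.
L = 30, CF = 0, f = 13, h = 10.
P10 = 30 + ((7.8 − 0)/13)·10 = 30 + 6 = 36.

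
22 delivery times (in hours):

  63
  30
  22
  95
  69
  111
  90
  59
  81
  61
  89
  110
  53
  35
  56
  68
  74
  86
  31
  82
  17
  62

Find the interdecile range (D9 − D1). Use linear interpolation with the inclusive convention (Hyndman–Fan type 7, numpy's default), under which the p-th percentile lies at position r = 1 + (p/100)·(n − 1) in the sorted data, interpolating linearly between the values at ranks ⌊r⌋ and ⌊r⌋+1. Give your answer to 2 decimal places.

Sorted: 17, 22, 30, 31, 35, 53, 56, 59, 61, 62, 63, 68, 69, 74, 81, 82, 86, 89, 90, 95, 110, 111.
n = 22.
P10: r = 3.1; ranks 3–4 are 30, 31; interpolating gives 30.1.
P90: r = 19.9; ranks 19–20 are 90, 95; interpolating gives 94.5.
Difference: 94.5 − 30.1 = 64.4.

64.40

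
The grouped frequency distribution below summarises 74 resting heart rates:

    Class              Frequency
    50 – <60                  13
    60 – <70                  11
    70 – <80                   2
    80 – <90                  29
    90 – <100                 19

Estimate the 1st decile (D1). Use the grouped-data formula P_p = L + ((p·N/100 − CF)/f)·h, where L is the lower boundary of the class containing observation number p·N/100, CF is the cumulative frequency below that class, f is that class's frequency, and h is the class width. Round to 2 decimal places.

N = 74; target position k = 10/100 · 74 = 7.4.
Cumulative frequencies: 13, 24, 26, 55, 74.
Observation 7.4 falls in the class 50 – <60.
L = 50, CF = 0, f = 13, h = 10.
P10 = 50 + ((7.4 − 0)/13)·10 = 50 + 5.69231 = 55.6923.

55.69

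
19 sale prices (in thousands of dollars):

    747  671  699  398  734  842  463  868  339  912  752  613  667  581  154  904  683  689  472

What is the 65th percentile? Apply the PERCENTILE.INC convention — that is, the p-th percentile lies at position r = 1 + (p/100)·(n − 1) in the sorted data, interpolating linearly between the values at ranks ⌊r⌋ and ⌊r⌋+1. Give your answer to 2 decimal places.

723.50

Sorted: 154, 339, 398, 463, 472, 581, 613, 667, 671, 683, 689, 699, 734, 747, 752, 842, 868, 904, 912.
n = 19.
r = 1 + (65/100)·(19 − 1) = 1 + 11.7 = 12.7.
Rank 12 is 699 and rank 13 is 734.
Interpolate: 699 + 0.7·(734 − 699) = 699 + 0.7·35 = 723.5.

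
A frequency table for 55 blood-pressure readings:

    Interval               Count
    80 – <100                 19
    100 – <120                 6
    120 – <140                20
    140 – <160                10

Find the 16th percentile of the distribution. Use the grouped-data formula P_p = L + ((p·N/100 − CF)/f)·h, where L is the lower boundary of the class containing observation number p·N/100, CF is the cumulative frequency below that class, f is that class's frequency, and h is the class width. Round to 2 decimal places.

89.26

N = 55; target position k = 16/100 · 55 = 8.8.
Cumulative frequencies: 19, 25, 45, 55.
Observation 8.8 falls in the class 80 – <100.
L = 80, CF = 0, f = 19, h = 20.
P16 = 80 + ((8.8 − 0)/19)·20 = 80 + 9.26316 = 89.2632.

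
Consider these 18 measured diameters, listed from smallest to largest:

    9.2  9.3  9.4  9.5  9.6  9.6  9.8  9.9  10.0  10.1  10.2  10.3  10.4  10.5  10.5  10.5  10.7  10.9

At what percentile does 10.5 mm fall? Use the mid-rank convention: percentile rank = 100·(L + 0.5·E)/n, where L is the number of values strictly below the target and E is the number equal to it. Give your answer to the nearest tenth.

Count below 10.5: L = 13; count equal: E = 3; n = 18.
Percentile rank = 100·(13 + 0.5·3)/18 = 100·14.5/18 = 80.56.

80.6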